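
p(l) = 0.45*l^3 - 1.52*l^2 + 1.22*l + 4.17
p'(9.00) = 83.21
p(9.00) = 220.08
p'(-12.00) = 232.10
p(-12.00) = -1006.95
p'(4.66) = 16.37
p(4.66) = 22.39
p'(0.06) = 1.04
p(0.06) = 4.24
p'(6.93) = 44.99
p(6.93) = 89.39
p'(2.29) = 1.34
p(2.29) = 4.40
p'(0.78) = -0.33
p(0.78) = 4.41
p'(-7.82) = 107.55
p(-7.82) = -313.52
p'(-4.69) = 45.17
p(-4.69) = -81.41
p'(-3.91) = 33.75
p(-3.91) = -50.74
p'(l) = 1.35*l^2 - 3.04*l + 1.22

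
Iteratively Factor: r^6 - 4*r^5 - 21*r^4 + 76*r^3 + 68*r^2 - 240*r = (r - 2)*(r^5 - 2*r^4 - 25*r^3 + 26*r^2 + 120*r) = (r - 3)*(r - 2)*(r^4 + r^3 - 22*r^2 - 40*r) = (r - 3)*(r - 2)*(r + 2)*(r^3 - r^2 - 20*r) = r*(r - 3)*(r - 2)*(r + 2)*(r^2 - r - 20) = r*(r - 3)*(r - 2)*(r + 2)*(r + 4)*(r - 5)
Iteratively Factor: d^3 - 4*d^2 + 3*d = (d - 1)*(d^2 - 3*d) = d*(d - 1)*(d - 3)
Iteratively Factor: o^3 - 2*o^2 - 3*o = (o)*(o^2 - 2*o - 3) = o*(o + 1)*(o - 3)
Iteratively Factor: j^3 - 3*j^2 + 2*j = (j - 1)*(j^2 - 2*j) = (j - 2)*(j - 1)*(j)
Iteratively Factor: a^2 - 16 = (a - 4)*(a + 4)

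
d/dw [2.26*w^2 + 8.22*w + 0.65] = 4.52*w + 8.22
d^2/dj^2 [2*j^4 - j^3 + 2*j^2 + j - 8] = 24*j^2 - 6*j + 4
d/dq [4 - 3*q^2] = -6*q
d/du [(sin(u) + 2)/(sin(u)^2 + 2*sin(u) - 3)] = (-4*sin(u) + cos(u)^2 - 8)*cos(u)/(sin(u)^2 + 2*sin(u) - 3)^2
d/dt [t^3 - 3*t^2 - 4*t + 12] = 3*t^2 - 6*t - 4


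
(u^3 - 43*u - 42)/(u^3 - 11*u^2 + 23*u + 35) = (u + 6)/(u - 5)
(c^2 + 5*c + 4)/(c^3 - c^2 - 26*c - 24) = 1/(c - 6)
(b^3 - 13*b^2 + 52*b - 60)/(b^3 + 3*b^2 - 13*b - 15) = (b^3 - 13*b^2 + 52*b - 60)/(b^3 + 3*b^2 - 13*b - 15)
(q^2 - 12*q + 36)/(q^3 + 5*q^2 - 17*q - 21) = (q^2 - 12*q + 36)/(q^3 + 5*q^2 - 17*q - 21)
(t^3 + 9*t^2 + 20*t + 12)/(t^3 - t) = (t^2 + 8*t + 12)/(t*(t - 1))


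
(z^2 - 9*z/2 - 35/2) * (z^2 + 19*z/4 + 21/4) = z^4 + z^3/4 - 269*z^2/8 - 427*z/4 - 735/8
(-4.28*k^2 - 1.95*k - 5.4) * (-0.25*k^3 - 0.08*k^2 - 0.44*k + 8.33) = 1.07*k^5 + 0.8299*k^4 + 3.3892*k^3 - 34.3624*k^2 - 13.8675*k - 44.982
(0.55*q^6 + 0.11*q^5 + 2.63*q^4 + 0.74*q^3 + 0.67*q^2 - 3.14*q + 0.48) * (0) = 0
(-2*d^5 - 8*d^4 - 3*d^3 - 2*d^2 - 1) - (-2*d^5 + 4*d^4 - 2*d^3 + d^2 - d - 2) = -12*d^4 - d^3 - 3*d^2 + d + 1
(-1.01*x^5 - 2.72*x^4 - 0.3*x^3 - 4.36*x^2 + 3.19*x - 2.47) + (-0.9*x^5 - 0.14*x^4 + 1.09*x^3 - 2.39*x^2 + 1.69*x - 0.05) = -1.91*x^5 - 2.86*x^4 + 0.79*x^3 - 6.75*x^2 + 4.88*x - 2.52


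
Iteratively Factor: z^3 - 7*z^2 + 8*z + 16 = (z - 4)*(z^2 - 3*z - 4) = (z - 4)^2*(z + 1)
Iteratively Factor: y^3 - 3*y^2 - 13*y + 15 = (y - 1)*(y^2 - 2*y - 15) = (y - 1)*(y + 3)*(y - 5)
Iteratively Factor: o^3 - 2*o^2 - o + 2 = (o - 2)*(o^2 - 1) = (o - 2)*(o - 1)*(o + 1)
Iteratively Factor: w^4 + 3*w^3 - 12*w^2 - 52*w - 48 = (w + 3)*(w^3 - 12*w - 16) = (w - 4)*(w + 3)*(w^2 + 4*w + 4) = (w - 4)*(w + 2)*(w + 3)*(w + 2)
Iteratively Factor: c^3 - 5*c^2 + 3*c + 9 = (c + 1)*(c^2 - 6*c + 9) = (c - 3)*(c + 1)*(c - 3)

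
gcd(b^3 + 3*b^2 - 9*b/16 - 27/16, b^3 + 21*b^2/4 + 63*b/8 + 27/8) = b^2 + 15*b/4 + 9/4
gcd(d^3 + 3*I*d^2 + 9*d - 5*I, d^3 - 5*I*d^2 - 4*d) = d - I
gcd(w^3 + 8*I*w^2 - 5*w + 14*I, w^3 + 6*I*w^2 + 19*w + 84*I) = w + 7*I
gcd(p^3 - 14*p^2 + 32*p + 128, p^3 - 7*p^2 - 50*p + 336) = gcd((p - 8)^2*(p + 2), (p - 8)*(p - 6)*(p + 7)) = p - 8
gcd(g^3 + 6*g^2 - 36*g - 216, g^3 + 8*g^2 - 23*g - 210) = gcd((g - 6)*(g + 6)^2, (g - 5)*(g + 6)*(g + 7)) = g + 6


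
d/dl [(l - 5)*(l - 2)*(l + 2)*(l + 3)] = 4*l^3 - 6*l^2 - 38*l + 8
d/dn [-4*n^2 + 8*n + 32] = 8 - 8*n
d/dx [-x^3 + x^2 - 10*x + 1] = -3*x^2 + 2*x - 10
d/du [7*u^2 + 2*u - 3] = 14*u + 2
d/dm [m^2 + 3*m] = 2*m + 3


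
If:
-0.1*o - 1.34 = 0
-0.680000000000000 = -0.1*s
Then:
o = -13.40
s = 6.80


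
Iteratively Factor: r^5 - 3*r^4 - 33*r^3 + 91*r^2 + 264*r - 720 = (r + 4)*(r^4 - 7*r^3 - 5*r^2 + 111*r - 180) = (r + 4)^2*(r^3 - 11*r^2 + 39*r - 45) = (r - 3)*(r + 4)^2*(r^2 - 8*r + 15) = (r - 5)*(r - 3)*(r + 4)^2*(r - 3)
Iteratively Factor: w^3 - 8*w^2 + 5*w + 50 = (w + 2)*(w^2 - 10*w + 25) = (w - 5)*(w + 2)*(w - 5)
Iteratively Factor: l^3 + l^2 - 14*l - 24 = (l - 4)*(l^2 + 5*l + 6) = (l - 4)*(l + 3)*(l + 2)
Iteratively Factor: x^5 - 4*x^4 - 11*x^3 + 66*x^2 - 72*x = (x)*(x^4 - 4*x^3 - 11*x^2 + 66*x - 72) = x*(x - 3)*(x^3 - x^2 - 14*x + 24) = x*(x - 3)*(x - 2)*(x^2 + x - 12) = x*(x - 3)^2*(x - 2)*(x + 4)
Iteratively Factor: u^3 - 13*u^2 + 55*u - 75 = (u - 5)*(u^2 - 8*u + 15) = (u - 5)*(u - 3)*(u - 5)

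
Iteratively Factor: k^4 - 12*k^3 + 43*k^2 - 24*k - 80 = (k - 4)*(k^3 - 8*k^2 + 11*k + 20) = (k - 4)^2*(k^2 - 4*k - 5) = (k - 5)*(k - 4)^2*(k + 1)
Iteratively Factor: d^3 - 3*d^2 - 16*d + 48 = (d - 4)*(d^2 + d - 12) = (d - 4)*(d - 3)*(d + 4)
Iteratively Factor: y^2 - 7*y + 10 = (y - 2)*(y - 5)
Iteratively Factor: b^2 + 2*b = (b)*(b + 2)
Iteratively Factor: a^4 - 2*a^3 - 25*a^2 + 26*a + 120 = (a - 3)*(a^3 + a^2 - 22*a - 40) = (a - 3)*(a + 2)*(a^2 - a - 20) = (a - 3)*(a + 2)*(a + 4)*(a - 5)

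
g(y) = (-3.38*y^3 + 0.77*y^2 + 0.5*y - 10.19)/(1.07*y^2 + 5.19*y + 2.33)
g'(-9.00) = 0.02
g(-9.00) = 59.39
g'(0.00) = 9.96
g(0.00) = -4.37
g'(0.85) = 0.67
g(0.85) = -1.50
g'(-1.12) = 9.58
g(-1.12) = 2.35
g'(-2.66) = 21.19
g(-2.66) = -14.74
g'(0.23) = 4.55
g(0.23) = -2.81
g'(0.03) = 8.86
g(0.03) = -4.09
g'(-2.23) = 12.79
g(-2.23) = -7.65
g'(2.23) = -1.27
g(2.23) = -2.22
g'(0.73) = 1.05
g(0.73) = -1.60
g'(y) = (-2.14*y - 5.19)*(-3.38*y^3 + 0.77*y^2 + 0.5*y - 10.19)/(1.07*y^2 + 5.19*y + 2.33)^2 + (-10.14*y^2 + 1.54*y + 0.5)/(1.07*y^2 + 5.19*y + 2.33) = (-3.6166*y^4 - 35.0844*y^3 - 20.1649*y^2 + 25.3948*y + 54.0511)/(1.1449*y^4 + 11.1066*y^3 + 31.9223*y^2 + 24.1854*y + 5.4289)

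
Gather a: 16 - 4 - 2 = 10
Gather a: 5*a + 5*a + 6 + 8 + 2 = 10*a + 16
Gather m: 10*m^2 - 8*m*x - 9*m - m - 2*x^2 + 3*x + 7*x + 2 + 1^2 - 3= 10*m^2 + m*(-8*x - 10) - 2*x^2 + 10*x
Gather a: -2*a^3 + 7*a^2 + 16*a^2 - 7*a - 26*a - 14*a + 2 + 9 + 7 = -2*a^3 + 23*a^2 - 47*a + 18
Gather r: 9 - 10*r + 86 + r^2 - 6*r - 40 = r^2 - 16*r + 55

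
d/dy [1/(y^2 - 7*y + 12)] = (7 - 2*y)/(y^2 - 7*y + 12)^2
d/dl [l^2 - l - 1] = 2*l - 1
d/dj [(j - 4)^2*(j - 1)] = 3*(j - 4)*(j - 2)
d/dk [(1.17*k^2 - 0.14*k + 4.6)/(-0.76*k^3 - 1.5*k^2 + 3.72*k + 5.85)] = (0.8892*k^4 - 0.2128*k^3 + 14.6304*k^2 + 27.489*k - 17.931)/(0.5776*k^6 + 2.28*k^5 - 3.4044*k^4 - 20.052*k^3 - 3.7116*k^2 + 43.524*k + 34.2225)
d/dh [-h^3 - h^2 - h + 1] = -3*h^2 - 2*h - 1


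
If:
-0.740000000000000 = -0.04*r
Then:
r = 18.50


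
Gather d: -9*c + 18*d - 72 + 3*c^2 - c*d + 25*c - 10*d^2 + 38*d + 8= 3*c^2 + 16*c - 10*d^2 + d*(56 - c) - 64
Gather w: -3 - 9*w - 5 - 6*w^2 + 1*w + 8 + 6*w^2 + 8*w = 0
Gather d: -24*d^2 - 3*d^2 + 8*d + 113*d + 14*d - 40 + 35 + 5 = -27*d^2 + 135*d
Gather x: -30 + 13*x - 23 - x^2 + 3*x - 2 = -x^2 + 16*x - 55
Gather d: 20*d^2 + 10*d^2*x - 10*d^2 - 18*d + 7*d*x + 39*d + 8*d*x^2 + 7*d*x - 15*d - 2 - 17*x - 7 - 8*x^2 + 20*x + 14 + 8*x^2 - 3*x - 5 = d^2*(10*x + 10) + d*(8*x^2 + 14*x + 6)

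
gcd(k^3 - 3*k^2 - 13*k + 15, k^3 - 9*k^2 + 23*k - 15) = k^2 - 6*k + 5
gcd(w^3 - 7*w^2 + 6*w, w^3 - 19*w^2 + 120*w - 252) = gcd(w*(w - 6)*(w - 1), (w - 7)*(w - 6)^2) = w - 6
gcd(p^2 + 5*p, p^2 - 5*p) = p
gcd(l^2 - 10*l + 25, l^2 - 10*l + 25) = l^2 - 10*l + 25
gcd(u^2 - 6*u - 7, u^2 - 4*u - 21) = u - 7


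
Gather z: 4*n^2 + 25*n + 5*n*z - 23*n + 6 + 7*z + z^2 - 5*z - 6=4*n^2 + 2*n + z^2 + z*(5*n + 2)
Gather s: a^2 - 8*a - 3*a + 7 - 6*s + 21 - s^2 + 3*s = a^2 - 11*a - s^2 - 3*s + 28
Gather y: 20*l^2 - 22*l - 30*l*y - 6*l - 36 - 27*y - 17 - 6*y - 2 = 20*l^2 - 28*l + y*(-30*l - 33) - 55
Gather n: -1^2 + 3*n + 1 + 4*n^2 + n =4*n^2 + 4*n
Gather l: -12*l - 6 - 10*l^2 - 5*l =-10*l^2 - 17*l - 6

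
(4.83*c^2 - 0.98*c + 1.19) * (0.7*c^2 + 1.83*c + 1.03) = 3.381*c^4 + 8.1529*c^3 + 4.0145*c^2 + 1.1683*c + 1.2257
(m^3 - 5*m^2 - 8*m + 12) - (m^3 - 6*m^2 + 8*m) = m^2 - 16*m + 12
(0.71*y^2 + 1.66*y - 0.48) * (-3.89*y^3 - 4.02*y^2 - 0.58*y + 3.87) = -2.7619*y^5 - 9.3116*y^4 - 5.2178*y^3 + 3.7145*y^2 + 6.7026*y - 1.8576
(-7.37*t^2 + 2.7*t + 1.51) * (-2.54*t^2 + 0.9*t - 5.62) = 18.7198*t^4 - 13.491*t^3 + 40.014*t^2 - 13.815*t - 8.4862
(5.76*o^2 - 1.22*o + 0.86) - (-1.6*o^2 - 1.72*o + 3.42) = 7.36*o^2 + 0.5*o - 2.56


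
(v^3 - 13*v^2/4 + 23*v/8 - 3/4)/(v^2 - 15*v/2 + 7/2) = (4*v^2 - 11*v + 6)/(4*(v - 7))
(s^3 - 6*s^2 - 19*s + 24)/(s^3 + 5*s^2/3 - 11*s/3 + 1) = 3*(s - 8)/(3*s - 1)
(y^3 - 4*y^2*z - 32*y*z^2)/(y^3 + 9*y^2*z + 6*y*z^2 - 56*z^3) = y*(y - 8*z)/(y^2 + 5*y*z - 14*z^2)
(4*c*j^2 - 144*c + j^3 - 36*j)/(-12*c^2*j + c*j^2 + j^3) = (36 - j^2)/(j*(3*c - j))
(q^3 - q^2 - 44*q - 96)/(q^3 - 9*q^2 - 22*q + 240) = (q^2 + 7*q + 12)/(q^2 - q - 30)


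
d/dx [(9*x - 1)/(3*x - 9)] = -26/(3*(x - 3)^2)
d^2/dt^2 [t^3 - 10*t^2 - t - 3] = 6*t - 20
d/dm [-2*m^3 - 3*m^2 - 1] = 6*m*(-m - 1)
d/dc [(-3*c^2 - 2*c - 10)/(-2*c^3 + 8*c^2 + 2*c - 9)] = 2*(-3*c^4 - 4*c^3 - 25*c^2 + 107*c + 19)/(4*c^6 - 32*c^5 + 56*c^4 + 68*c^3 - 140*c^2 - 36*c + 81)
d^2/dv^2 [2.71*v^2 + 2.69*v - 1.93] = 5.42000000000000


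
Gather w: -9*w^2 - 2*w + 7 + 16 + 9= -9*w^2 - 2*w + 32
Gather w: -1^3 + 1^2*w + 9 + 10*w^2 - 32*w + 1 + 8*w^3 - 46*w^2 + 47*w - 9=8*w^3 - 36*w^2 + 16*w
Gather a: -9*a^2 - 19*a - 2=-9*a^2 - 19*a - 2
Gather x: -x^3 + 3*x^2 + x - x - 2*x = -x^3 + 3*x^2 - 2*x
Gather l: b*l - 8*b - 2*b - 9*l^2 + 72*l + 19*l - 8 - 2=-10*b - 9*l^2 + l*(b + 91) - 10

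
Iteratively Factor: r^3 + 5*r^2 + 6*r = (r + 2)*(r^2 + 3*r) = (r + 2)*(r + 3)*(r)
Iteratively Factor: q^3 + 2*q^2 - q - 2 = (q - 1)*(q^2 + 3*q + 2) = (q - 1)*(q + 2)*(q + 1)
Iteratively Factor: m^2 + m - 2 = (m + 2)*(m - 1)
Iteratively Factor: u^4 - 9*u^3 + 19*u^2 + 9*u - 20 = (u - 1)*(u^3 - 8*u^2 + 11*u + 20) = (u - 5)*(u - 1)*(u^2 - 3*u - 4) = (u - 5)*(u - 1)*(u + 1)*(u - 4)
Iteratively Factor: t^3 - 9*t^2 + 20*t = (t - 5)*(t^2 - 4*t) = (t - 5)*(t - 4)*(t)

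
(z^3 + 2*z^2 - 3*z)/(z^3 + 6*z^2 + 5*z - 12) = z/(z + 4)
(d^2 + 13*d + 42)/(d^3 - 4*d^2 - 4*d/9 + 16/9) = 9*(d^2 + 13*d + 42)/(9*d^3 - 36*d^2 - 4*d + 16)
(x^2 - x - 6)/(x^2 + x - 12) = (x + 2)/(x + 4)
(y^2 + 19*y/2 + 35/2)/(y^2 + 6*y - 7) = (y + 5/2)/(y - 1)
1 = 1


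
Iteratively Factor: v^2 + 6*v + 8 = (v + 4)*(v + 2)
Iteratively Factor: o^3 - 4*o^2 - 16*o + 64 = (o - 4)*(o^2 - 16) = (o - 4)*(o + 4)*(o - 4)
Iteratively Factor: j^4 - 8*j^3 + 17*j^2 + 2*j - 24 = (j - 3)*(j^3 - 5*j^2 + 2*j + 8) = (j - 3)*(j + 1)*(j^2 - 6*j + 8) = (j - 4)*(j - 3)*(j + 1)*(j - 2)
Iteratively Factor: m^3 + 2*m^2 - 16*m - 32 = (m - 4)*(m^2 + 6*m + 8) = (m - 4)*(m + 4)*(m + 2)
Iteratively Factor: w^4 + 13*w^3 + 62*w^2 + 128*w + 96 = (w + 3)*(w^3 + 10*w^2 + 32*w + 32) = (w + 3)*(w + 4)*(w^2 + 6*w + 8) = (w + 3)*(w + 4)^2*(w + 2)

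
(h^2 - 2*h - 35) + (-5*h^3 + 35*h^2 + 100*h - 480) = -5*h^3 + 36*h^2 + 98*h - 515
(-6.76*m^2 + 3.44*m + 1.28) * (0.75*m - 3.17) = -5.07*m^3 + 24.0092*m^2 - 9.9448*m - 4.0576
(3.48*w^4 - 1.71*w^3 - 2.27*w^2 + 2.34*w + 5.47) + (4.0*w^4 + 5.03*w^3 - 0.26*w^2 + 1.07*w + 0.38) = 7.48*w^4 + 3.32*w^3 - 2.53*w^2 + 3.41*w + 5.85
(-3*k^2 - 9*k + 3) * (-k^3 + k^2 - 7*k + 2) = 3*k^5 + 6*k^4 + 9*k^3 + 60*k^2 - 39*k + 6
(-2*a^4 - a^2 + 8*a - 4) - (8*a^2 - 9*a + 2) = -2*a^4 - 9*a^2 + 17*a - 6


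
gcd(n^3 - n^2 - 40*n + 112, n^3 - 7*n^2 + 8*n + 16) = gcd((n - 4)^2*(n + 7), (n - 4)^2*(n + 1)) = n^2 - 8*n + 16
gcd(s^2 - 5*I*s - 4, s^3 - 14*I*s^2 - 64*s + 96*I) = s - 4*I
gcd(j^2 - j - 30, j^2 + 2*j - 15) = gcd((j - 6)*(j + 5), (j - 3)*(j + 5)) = j + 5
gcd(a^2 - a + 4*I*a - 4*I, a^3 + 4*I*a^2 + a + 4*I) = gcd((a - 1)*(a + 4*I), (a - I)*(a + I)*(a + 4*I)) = a + 4*I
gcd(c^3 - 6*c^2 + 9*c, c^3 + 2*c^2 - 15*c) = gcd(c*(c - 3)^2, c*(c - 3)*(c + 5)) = c^2 - 3*c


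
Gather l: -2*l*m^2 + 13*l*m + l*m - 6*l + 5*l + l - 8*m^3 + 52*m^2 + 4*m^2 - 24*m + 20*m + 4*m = l*(-2*m^2 + 14*m) - 8*m^3 + 56*m^2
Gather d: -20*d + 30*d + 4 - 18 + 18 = 10*d + 4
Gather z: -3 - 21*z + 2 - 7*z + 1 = -28*z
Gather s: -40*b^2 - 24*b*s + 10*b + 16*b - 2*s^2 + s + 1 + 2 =-40*b^2 + 26*b - 2*s^2 + s*(1 - 24*b) + 3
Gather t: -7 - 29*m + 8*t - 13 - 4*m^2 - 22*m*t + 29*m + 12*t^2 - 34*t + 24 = -4*m^2 + 12*t^2 + t*(-22*m - 26) + 4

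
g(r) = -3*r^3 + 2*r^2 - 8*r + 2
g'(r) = -9*r^2 + 4*r - 8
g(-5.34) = 558.57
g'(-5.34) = -286.00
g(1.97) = -28.93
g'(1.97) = -35.05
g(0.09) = 1.29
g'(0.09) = -7.71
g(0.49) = -1.79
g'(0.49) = -8.20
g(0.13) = 0.99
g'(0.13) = -7.63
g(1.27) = -11.08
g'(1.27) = -17.44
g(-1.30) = 22.37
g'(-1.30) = -28.41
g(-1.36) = 24.13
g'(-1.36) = -30.09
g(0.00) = 2.00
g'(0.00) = -8.00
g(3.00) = -85.00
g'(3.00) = -77.00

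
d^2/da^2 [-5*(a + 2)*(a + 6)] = -10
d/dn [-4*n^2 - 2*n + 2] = -8*n - 2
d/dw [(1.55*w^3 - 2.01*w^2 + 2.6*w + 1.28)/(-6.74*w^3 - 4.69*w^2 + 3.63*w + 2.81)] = (-7.105427357601e-15*w^5 - 20.8169*w^4 + 46.301*w^3 + 43.8458*w^2 + 0.710200000000002*w + 2.6596)/(45.4276*w^6 + 63.2212*w^5 - 26.9363*w^4 - 71.9282*w^3 - 13.1809*w^2 + 20.4006*w + 7.8961)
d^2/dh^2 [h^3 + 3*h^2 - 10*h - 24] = 6*h + 6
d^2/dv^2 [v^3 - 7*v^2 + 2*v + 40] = 6*v - 14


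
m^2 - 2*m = m*(m - 2)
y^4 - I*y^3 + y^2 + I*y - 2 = (y - 1)*(y - 2*I)*(-I*y + 1)*(I*y + I)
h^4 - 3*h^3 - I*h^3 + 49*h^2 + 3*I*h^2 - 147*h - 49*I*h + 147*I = (h - 3)*(h - 7*I)*(h - I)*(h + 7*I)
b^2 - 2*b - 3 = (b - 3)*(b + 1)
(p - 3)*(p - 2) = p^2 - 5*p + 6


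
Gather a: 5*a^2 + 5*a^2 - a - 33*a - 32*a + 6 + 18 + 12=10*a^2 - 66*a + 36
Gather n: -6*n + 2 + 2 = 4 - 6*n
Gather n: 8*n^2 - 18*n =8*n^2 - 18*n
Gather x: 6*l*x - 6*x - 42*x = x*(6*l - 48)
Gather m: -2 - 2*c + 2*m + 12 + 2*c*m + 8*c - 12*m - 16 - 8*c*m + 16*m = 6*c + m*(6 - 6*c) - 6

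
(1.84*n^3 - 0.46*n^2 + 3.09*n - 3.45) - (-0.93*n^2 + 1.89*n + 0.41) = 1.84*n^3 + 0.47*n^2 + 1.2*n - 3.86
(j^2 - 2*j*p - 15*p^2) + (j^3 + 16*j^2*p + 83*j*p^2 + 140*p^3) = j^3 + 16*j^2*p + j^2 + 83*j*p^2 - 2*j*p + 140*p^3 - 15*p^2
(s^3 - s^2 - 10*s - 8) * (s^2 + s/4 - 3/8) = s^5 - 3*s^4/4 - 85*s^3/8 - 81*s^2/8 + 7*s/4 + 3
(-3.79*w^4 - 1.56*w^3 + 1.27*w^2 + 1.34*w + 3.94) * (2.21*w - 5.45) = -8.3759*w^5 + 17.2079*w^4 + 11.3087*w^3 - 3.9601*w^2 + 1.4044*w - 21.473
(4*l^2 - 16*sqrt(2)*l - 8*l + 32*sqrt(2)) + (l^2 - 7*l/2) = 5*l^2 - 16*sqrt(2)*l - 23*l/2 + 32*sqrt(2)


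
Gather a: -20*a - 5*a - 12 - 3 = -25*a - 15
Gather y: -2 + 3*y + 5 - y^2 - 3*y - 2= 1 - y^2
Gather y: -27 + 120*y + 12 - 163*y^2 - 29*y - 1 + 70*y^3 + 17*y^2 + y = 70*y^3 - 146*y^2 + 92*y - 16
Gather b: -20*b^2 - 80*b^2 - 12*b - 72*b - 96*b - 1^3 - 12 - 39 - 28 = -100*b^2 - 180*b - 80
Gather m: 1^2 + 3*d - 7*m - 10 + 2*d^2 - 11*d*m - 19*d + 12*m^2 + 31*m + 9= 2*d^2 - 16*d + 12*m^2 + m*(24 - 11*d)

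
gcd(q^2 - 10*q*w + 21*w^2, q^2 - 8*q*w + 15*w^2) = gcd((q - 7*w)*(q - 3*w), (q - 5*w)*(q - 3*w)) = q - 3*w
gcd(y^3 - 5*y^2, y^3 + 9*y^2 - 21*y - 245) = y - 5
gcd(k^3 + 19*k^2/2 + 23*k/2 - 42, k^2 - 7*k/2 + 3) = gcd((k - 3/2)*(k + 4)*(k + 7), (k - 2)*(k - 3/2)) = k - 3/2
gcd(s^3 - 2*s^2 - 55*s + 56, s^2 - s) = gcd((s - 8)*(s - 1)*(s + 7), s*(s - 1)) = s - 1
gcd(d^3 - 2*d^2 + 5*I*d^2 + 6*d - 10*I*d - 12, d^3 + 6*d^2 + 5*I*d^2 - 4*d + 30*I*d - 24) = 1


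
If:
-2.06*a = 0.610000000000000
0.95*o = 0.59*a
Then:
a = -0.30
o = -0.18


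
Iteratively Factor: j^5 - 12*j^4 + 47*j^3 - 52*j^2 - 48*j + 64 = (j - 4)*(j^4 - 8*j^3 + 15*j^2 + 8*j - 16) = (j - 4)*(j + 1)*(j^3 - 9*j^2 + 24*j - 16) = (j - 4)*(j - 1)*(j + 1)*(j^2 - 8*j + 16) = (j - 4)^2*(j - 1)*(j + 1)*(j - 4)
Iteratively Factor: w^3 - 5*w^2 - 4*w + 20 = (w - 2)*(w^2 - 3*w - 10) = (w - 2)*(w + 2)*(w - 5)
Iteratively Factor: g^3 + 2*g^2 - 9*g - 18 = (g - 3)*(g^2 + 5*g + 6) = (g - 3)*(g + 2)*(g + 3)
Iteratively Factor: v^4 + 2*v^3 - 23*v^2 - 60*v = (v)*(v^3 + 2*v^2 - 23*v - 60) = v*(v + 3)*(v^2 - v - 20) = v*(v + 3)*(v + 4)*(v - 5)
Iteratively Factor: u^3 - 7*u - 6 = (u + 1)*(u^2 - u - 6) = (u - 3)*(u + 1)*(u + 2)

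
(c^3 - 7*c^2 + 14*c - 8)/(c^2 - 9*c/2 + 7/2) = 2*(c^2 - 6*c + 8)/(2*c - 7)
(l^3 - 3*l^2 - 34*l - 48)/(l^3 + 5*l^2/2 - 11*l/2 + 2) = 2*(l^3 - 3*l^2 - 34*l - 48)/(2*l^3 + 5*l^2 - 11*l + 4)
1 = 1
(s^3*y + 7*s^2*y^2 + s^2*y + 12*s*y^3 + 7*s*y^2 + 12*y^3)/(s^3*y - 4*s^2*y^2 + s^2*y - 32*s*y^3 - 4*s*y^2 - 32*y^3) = (-s - 3*y)/(-s + 8*y)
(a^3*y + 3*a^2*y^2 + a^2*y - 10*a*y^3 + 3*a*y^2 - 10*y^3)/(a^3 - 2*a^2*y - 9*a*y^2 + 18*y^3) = y*(-a^2 - 5*a*y - a - 5*y)/(-a^2 + 9*y^2)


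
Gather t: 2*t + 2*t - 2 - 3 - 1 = 4*t - 6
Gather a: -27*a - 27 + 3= -27*a - 24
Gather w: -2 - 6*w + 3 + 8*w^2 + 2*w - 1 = 8*w^2 - 4*w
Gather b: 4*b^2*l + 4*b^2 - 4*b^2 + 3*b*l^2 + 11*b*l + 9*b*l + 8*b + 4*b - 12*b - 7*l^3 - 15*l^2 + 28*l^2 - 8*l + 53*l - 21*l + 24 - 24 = 4*b^2*l + b*(3*l^2 + 20*l) - 7*l^3 + 13*l^2 + 24*l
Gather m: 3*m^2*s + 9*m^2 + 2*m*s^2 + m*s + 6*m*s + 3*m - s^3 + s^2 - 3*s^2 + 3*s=m^2*(3*s + 9) + m*(2*s^2 + 7*s + 3) - s^3 - 2*s^2 + 3*s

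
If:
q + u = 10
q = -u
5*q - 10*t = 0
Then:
No Solution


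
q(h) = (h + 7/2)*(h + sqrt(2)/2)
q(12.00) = 196.96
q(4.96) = 47.94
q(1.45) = 10.68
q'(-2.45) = -0.69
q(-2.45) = -1.83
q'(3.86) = 11.93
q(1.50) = 11.04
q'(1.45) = 7.11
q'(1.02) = 6.25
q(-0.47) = 0.72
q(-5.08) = 6.91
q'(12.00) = 28.21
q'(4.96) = 14.13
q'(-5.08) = -5.95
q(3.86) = 33.61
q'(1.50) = 7.21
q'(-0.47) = 3.27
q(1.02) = 7.81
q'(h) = 2*h + sqrt(2)/2 + 7/2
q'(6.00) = 16.21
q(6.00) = 63.72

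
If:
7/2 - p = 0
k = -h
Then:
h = -k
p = 7/2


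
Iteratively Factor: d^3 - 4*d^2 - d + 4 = (d + 1)*(d^2 - 5*d + 4) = (d - 1)*(d + 1)*(d - 4)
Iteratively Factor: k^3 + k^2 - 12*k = (k + 4)*(k^2 - 3*k) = k*(k + 4)*(k - 3)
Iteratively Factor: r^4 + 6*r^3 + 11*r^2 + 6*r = (r + 2)*(r^3 + 4*r^2 + 3*r) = (r + 2)*(r + 3)*(r^2 + r) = r*(r + 2)*(r + 3)*(r + 1)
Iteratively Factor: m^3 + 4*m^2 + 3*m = (m)*(m^2 + 4*m + 3) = m*(m + 1)*(m + 3)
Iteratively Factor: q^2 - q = (q)*(q - 1)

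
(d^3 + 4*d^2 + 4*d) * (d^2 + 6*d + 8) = d^5 + 10*d^4 + 36*d^3 + 56*d^2 + 32*d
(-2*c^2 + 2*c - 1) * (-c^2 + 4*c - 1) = 2*c^4 - 10*c^3 + 11*c^2 - 6*c + 1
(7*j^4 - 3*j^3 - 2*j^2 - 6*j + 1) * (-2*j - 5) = -14*j^5 - 29*j^4 + 19*j^3 + 22*j^2 + 28*j - 5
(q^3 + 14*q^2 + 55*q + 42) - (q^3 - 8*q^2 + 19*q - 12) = 22*q^2 + 36*q + 54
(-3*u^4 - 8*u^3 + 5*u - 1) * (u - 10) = -3*u^5 + 22*u^4 + 80*u^3 + 5*u^2 - 51*u + 10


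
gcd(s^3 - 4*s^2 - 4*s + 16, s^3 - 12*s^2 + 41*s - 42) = s - 2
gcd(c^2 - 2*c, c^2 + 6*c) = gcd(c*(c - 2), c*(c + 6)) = c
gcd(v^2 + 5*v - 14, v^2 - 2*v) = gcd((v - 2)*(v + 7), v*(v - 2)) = v - 2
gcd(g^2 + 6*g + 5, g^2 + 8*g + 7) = g + 1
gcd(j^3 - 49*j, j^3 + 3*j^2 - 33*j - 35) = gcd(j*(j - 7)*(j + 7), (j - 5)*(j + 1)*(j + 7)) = j + 7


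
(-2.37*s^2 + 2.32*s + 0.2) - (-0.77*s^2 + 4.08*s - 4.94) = -1.6*s^2 - 1.76*s + 5.14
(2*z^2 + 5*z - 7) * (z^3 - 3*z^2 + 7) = 2*z^5 - z^4 - 22*z^3 + 35*z^2 + 35*z - 49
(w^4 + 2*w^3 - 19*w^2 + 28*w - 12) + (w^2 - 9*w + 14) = w^4 + 2*w^3 - 18*w^2 + 19*w + 2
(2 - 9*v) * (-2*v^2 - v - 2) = 18*v^3 + 5*v^2 + 16*v - 4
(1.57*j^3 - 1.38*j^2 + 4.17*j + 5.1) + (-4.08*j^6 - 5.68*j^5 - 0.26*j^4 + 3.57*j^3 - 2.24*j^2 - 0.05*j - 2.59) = -4.08*j^6 - 5.68*j^5 - 0.26*j^4 + 5.14*j^3 - 3.62*j^2 + 4.12*j + 2.51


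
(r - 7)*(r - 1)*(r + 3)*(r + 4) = r^4 - r^3 - 37*r^2 - 47*r + 84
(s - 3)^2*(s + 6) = s^3 - 27*s + 54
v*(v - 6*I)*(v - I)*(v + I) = v^4 - 6*I*v^3 + v^2 - 6*I*v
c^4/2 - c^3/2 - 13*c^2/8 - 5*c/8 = c*(c/2 + 1/2)*(c - 5/2)*(c + 1/2)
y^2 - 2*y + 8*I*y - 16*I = (y - 2)*(y + 8*I)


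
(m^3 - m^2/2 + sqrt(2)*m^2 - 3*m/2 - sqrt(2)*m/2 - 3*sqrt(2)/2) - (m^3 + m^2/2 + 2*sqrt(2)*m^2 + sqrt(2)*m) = -sqrt(2)*m^2 - m^2 - 3*sqrt(2)*m/2 - 3*m/2 - 3*sqrt(2)/2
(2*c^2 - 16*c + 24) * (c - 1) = 2*c^3 - 18*c^2 + 40*c - 24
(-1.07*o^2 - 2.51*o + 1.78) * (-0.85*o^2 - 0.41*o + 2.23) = 0.9095*o^4 + 2.5722*o^3 - 2.87*o^2 - 6.3271*o + 3.9694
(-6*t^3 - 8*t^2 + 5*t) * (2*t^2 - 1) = -12*t^5 - 16*t^4 + 16*t^3 + 8*t^2 - 5*t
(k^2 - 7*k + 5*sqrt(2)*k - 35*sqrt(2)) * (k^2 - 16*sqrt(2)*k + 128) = k^4 - 11*sqrt(2)*k^3 - 7*k^3 - 32*k^2 + 77*sqrt(2)*k^2 + 224*k + 640*sqrt(2)*k - 4480*sqrt(2)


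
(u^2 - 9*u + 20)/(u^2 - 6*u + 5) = (u - 4)/(u - 1)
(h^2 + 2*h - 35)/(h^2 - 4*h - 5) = (h + 7)/(h + 1)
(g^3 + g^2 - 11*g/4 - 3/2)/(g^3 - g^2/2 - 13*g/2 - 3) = (g - 3/2)/(g - 3)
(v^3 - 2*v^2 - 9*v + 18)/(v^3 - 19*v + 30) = (v + 3)/(v + 5)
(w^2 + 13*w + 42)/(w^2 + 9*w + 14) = (w + 6)/(w + 2)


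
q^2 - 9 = (q - 3)*(q + 3)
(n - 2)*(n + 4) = n^2 + 2*n - 8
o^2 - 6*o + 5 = (o - 5)*(o - 1)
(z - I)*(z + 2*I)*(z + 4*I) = z^3 + 5*I*z^2 - 2*z + 8*I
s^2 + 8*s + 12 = (s + 2)*(s + 6)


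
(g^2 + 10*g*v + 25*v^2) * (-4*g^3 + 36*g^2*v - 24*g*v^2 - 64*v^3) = -4*g^5 - 4*g^4*v + 236*g^3*v^2 + 596*g^2*v^3 - 1240*g*v^4 - 1600*v^5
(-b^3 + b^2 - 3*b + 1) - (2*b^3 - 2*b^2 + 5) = -3*b^3 + 3*b^2 - 3*b - 4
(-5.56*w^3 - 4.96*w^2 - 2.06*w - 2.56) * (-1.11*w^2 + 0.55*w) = 6.1716*w^5 + 2.4476*w^4 - 0.4414*w^3 + 1.7086*w^2 - 1.408*w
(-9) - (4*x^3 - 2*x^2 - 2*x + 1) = -4*x^3 + 2*x^2 + 2*x - 10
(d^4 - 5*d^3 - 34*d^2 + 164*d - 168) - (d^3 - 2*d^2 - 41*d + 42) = d^4 - 6*d^3 - 32*d^2 + 205*d - 210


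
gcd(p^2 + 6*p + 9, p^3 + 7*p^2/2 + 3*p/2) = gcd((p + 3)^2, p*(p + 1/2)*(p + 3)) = p + 3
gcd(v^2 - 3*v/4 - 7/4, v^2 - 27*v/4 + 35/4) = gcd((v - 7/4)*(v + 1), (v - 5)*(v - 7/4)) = v - 7/4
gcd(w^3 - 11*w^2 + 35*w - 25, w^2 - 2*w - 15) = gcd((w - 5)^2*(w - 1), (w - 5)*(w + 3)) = w - 5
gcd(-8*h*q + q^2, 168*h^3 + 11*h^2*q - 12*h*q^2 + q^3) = -8*h + q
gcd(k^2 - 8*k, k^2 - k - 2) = 1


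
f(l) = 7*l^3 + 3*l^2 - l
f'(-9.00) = 1646.00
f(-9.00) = -4851.00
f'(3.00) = 206.00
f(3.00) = 213.00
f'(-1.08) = 17.01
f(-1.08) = -4.24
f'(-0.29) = -0.97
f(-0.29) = 0.37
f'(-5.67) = 640.11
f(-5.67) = -1173.87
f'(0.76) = 15.69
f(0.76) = 4.05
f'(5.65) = 703.27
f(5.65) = 1352.65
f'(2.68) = 165.91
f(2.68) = 153.61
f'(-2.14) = 82.33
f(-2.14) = -52.72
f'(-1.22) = 22.94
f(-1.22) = -7.03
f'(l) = 21*l^2 + 6*l - 1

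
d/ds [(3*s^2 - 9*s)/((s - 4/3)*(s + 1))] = 36*(2*s^2 - 2*s + 3)/(9*s^4 - 6*s^3 - 23*s^2 + 8*s + 16)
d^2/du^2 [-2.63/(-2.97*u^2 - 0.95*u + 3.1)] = (-46.397934*u^2 - 14.84109*u + 2.63*(5.94*u + 0.95)*(11.88*u + 1.9) + 48.42882)/(2.97*u^2 + 0.95*u - 3.1)^3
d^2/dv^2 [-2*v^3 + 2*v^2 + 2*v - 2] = 4 - 12*v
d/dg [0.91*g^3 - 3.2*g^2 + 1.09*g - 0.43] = 2.73*g^2 - 6.4*g + 1.09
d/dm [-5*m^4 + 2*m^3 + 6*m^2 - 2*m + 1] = -20*m^3 + 6*m^2 + 12*m - 2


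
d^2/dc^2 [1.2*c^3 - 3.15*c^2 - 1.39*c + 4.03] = 7.2*c - 6.3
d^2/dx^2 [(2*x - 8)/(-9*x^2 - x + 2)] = 4*(-(x - 4)*(18*x + 1)^2 + (27*x - 35)*(9*x^2 + x - 2))/(9*x^2 + x - 2)^3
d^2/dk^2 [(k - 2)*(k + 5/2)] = 2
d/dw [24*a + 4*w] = 4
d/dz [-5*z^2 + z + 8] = 1 - 10*z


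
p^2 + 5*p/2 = p*(p + 5/2)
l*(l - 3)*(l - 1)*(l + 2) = l^4 - 2*l^3 - 5*l^2 + 6*l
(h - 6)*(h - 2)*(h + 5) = h^3 - 3*h^2 - 28*h + 60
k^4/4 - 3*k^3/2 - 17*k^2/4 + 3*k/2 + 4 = (k/4 + 1/4)*(k - 8)*(k - 1)*(k + 2)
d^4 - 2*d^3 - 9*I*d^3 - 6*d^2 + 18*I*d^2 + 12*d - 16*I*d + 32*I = (d - 2)*(d - 8*I)*(d - 2*I)*(d + I)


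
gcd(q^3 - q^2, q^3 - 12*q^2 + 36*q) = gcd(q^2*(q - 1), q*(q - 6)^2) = q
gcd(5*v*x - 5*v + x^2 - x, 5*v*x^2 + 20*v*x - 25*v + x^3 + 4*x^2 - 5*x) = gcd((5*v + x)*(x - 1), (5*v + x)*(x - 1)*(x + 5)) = 5*v*x - 5*v + x^2 - x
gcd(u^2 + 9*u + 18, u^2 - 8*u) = 1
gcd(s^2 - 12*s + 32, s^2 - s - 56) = s - 8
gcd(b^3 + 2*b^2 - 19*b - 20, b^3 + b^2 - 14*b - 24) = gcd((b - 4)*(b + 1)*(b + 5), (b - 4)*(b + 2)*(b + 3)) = b - 4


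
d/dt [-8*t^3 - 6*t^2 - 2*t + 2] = -24*t^2 - 12*t - 2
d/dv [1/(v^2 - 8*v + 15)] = 2*(4 - v)/(v^2 - 8*v + 15)^2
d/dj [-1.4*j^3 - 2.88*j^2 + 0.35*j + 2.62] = -4.2*j^2 - 5.76*j + 0.35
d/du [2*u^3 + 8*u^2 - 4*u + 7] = 6*u^2 + 16*u - 4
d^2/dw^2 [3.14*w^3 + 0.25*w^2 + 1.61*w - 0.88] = 18.84*w + 0.5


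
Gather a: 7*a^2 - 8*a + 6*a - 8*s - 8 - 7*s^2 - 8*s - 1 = 7*a^2 - 2*a - 7*s^2 - 16*s - 9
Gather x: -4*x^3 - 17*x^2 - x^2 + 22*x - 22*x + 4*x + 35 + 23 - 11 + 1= -4*x^3 - 18*x^2 + 4*x + 48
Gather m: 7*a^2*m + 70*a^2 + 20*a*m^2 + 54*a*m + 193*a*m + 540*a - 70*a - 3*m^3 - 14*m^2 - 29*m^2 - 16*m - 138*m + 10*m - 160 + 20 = 70*a^2 + 470*a - 3*m^3 + m^2*(20*a - 43) + m*(7*a^2 + 247*a - 144) - 140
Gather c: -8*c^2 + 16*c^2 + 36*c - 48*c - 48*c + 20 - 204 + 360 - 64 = 8*c^2 - 60*c + 112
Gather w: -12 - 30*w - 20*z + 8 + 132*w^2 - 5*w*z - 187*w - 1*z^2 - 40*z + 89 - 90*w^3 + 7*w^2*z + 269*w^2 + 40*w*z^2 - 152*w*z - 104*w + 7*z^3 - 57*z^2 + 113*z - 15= -90*w^3 + w^2*(7*z + 401) + w*(40*z^2 - 157*z - 321) + 7*z^3 - 58*z^2 + 53*z + 70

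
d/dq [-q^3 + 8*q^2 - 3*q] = -3*q^2 + 16*q - 3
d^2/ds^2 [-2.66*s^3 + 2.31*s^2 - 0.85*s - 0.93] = 4.62 - 15.96*s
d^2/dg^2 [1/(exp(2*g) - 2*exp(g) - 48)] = 2*((1 - 2*exp(g))*(-exp(2*g) + 2*exp(g) + 48) - 4*(1 - exp(g))^2*exp(g))*exp(g)/(-exp(2*g) + 2*exp(g) + 48)^3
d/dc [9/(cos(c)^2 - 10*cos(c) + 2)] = 18*(cos(c) - 5)*sin(c)/(cos(c)^2 - 10*cos(c) + 2)^2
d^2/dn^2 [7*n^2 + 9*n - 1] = 14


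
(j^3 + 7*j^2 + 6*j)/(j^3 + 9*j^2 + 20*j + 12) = j/(j + 2)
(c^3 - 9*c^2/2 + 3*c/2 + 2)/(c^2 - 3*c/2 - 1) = (c^2 - 5*c + 4)/(c - 2)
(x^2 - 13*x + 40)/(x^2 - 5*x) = (x - 8)/x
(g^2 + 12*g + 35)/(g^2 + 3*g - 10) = (g + 7)/(g - 2)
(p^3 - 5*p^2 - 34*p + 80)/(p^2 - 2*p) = p - 3 - 40/p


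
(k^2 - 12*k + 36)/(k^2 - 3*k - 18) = (k - 6)/(k + 3)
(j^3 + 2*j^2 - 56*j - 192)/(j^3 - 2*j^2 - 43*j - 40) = (j^2 + 10*j + 24)/(j^2 + 6*j + 5)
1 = 1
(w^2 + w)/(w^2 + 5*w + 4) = w/(w + 4)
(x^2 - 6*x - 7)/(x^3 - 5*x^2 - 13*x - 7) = 1/(x + 1)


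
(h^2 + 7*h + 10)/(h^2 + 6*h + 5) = (h + 2)/(h + 1)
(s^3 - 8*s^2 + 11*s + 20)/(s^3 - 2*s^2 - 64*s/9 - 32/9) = 9*(s^2 - 4*s - 5)/(9*s^2 + 18*s + 8)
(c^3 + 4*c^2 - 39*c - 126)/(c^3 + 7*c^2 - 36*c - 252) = (c + 3)/(c + 6)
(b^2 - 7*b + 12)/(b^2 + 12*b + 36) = (b^2 - 7*b + 12)/(b^2 + 12*b + 36)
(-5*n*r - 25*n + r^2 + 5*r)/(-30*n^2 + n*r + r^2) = (r + 5)/(6*n + r)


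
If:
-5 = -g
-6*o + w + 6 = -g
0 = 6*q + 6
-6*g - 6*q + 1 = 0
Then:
No Solution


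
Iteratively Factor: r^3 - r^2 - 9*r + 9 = (r - 3)*(r^2 + 2*r - 3) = (r - 3)*(r - 1)*(r + 3)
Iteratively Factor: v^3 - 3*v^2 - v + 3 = (v + 1)*(v^2 - 4*v + 3) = (v - 1)*(v + 1)*(v - 3)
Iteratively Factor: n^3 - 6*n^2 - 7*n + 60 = (n + 3)*(n^2 - 9*n + 20) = (n - 4)*(n + 3)*(n - 5)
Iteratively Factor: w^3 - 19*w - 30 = (w + 2)*(w^2 - 2*w - 15) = (w + 2)*(w + 3)*(w - 5)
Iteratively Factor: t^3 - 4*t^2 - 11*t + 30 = (t + 3)*(t^2 - 7*t + 10) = (t - 5)*(t + 3)*(t - 2)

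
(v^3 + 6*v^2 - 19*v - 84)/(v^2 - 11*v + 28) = (v^2 + 10*v + 21)/(v - 7)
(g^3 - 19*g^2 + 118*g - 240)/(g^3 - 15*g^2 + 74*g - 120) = (g - 8)/(g - 4)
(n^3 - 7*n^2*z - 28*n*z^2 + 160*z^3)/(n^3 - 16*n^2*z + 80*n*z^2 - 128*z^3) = (-n - 5*z)/(-n + 4*z)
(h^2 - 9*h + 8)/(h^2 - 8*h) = (h - 1)/h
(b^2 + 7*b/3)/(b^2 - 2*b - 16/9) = 3*b*(3*b + 7)/(9*b^2 - 18*b - 16)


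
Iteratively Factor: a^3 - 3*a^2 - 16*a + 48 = (a - 4)*(a^2 + a - 12) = (a - 4)*(a + 4)*(a - 3)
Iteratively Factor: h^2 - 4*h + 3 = (h - 1)*(h - 3)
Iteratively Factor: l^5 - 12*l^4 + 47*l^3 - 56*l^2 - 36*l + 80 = (l - 5)*(l^4 - 7*l^3 + 12*l^2 + 4*l - 16) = (l - 5)*(l - 2)*(l^3 - 5*l^2 + 2*l + 8) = (l - 5)*(l - 4)*(l - 2)*(l^2 - l - 2) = (l - 5)*(l - 4)*(l - 2)*(l + 1)*(l - 2)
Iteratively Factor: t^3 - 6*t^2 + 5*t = (t - 5)*(t^2 - t) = t*(t - 5)*(t - 1)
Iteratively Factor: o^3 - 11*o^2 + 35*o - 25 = (o - 5)*(o^2 - 6*o + 5) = (o - 5)^2*(o - 1)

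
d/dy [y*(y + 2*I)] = 2*y + 2*I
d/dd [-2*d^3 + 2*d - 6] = 2 - 6*d^2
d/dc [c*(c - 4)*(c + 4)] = 3*c^2 - 16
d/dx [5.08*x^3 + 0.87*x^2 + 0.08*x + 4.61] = 15.24*x^2 + 1.74*x + 0.08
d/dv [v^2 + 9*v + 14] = 2*v + 9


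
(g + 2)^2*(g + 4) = g^3 + 8*g^2 + 20*g + 16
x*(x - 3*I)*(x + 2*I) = x^3 - I*x^2 + 6*x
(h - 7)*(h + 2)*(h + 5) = h^3 - 39*h - 70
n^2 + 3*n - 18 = (n - 3)*(n + 6)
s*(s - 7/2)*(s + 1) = s^3 - 5*s^2/2 - 7*s/2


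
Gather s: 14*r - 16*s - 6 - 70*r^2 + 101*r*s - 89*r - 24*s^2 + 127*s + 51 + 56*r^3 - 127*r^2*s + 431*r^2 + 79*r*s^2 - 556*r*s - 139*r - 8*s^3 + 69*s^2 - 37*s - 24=56*r^3 + 361*r^2 - 214*r - 8*s^3 + s^2*(79*r + 45) + s*(-127*r^2 - 455*r + 74) + 21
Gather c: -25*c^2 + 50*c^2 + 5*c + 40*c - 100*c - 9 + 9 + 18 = 25*c^2 - 55*c + 18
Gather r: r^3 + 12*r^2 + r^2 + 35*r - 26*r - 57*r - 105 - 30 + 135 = r^3 + 13*r^2 - 48*r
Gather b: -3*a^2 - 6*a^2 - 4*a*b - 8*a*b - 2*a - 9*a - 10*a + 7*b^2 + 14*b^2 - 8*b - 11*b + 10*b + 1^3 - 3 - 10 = -9*a^2 - 21*a + 21*b^2 + b*(-12*a - 9) - 12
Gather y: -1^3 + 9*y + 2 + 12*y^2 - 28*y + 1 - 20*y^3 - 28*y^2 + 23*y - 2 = -20*y^3 - 16*y^2 + 4*y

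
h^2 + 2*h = h*(h + 2)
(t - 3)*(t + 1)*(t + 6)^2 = t^4 + 10*t^3 + 9*t^2 - 108*t - 108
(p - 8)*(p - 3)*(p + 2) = p^3 - 9*p^2 + 2*p + 48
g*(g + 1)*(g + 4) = g^3 + 5*g^2 + 4*g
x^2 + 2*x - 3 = (x - 1)*(x + 3)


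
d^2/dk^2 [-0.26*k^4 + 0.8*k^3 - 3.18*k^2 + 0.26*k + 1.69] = -3.12*k^2 + 4.8*k - 6.36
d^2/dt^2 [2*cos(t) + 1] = -2*cos(t)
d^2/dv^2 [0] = 0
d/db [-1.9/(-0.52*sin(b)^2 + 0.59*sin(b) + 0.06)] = (1.121 - 1.976*sin(b))*cos(b)/(-0.52*sin(b)^2 + 0.59*sin(b) + 0.06)^2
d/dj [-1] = 0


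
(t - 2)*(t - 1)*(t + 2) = t^3 - t^2 - 4*t + 4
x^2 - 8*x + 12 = (x - 6)*(x - 2)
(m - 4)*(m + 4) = m^2 - 16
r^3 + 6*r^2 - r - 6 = (r - 1)*(r + 1)*(r + 6)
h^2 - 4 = (h - 2)*(h + 2)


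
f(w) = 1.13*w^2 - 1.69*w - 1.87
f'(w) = 2.26*w - 1.69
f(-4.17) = 24.83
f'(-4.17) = -11.11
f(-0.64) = -0.33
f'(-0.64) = -3.14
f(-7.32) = 71.05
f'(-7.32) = -18.23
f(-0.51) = -0.71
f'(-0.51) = -2.84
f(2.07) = -0.53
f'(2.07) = 2.99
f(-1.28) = 2.14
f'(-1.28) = -4.58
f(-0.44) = -0.91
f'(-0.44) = -2.68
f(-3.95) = 22.44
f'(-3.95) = -10.62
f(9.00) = 74.45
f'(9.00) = 18.65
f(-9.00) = 104.87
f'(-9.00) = -22.03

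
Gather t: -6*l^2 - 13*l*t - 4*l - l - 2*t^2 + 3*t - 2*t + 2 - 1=-6*l^2 - 5*l - 2*t^2 + t*(1 - 13*l) + 1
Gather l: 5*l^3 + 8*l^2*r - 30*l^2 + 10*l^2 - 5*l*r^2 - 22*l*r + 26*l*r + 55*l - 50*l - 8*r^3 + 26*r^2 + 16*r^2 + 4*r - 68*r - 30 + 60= 5*l^3 + l^2*(8*r - 20) + l*(-5*r^2 + 4*r + 5) - 8*r^3 + 42*r^2 - 64*r + 30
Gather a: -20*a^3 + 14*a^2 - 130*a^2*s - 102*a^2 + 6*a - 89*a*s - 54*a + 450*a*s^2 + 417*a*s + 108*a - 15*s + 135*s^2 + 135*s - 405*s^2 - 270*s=-20*a^3 + a^2*(-130*s - 88) + a*(450*s^2 + 328*s + 60) - 270*s^2 - 150*s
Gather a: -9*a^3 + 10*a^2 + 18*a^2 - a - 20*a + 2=-9*a^3 + 28*a^2 - 21*a + 2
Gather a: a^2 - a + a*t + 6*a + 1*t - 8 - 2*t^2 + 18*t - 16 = a^2 + a*(t + 5) - 2*t^2 + 19*t - 24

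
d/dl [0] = 0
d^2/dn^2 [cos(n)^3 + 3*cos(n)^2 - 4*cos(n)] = 13*cos(n)/4 - 6*cos(2*n) - 9*cos(3*n)/4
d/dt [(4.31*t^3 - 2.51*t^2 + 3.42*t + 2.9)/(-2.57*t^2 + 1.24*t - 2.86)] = (-11.0767*t^4 + 10.6888*t^3 - 31.3028*t^2 + 29.2632*t - 13.3772)/(6.6049*t^4 - 6.3736*t^3 + 16.238*t^2 - 7.0928*t + 8.1796)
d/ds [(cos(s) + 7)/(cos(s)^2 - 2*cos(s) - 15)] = (cos(s)^2 + 14*cos(s) + 1)*sin(s)/(sin(s)^2 + 2*cos(s) + 14)^2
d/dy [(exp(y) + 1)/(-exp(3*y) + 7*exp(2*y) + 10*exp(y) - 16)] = (-(exp(y) + 1)*(-3*exp(2*y) + 14*exp(y) + 10) - exp(3*y) + 7*exp(2*y) + 10*exp(y) - 16)*exp(y)/(exp(3*y) - 7*exp(2*y) - 10*exp(y) + 16)^2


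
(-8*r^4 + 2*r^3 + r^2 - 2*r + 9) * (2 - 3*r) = 24*r^5 - 22*r^4 + r^3 + 8*r^2 - 31*r + 18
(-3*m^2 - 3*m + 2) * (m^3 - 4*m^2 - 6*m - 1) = -3*m^5 + 9*m^4 + 32*m^3 + 13*m^2 - 9*m - 2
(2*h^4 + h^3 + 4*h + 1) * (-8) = -16*h^4 - 8*h^3 - 32*h - 8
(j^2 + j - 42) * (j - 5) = j^3 - 4*j^2 - 47*j + 210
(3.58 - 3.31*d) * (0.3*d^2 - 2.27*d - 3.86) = -0.993*d^3 + 8.5877*d^2 + 4.65*d - 13.8188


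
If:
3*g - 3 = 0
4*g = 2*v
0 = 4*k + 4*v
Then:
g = 1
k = -2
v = 2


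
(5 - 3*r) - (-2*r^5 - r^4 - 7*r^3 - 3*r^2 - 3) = 2*r^5 + r^4 + 7*r^3 + 3*r^2 - 3*r + 8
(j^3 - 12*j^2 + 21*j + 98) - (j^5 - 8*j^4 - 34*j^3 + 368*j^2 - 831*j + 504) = -j^5 + 8*j^4 + 35*j^3 - 380*j^2 + 852*j - 406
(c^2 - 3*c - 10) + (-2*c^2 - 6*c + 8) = -c^2 - 9*c - 2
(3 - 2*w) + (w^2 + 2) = w^2 - 2*w + 5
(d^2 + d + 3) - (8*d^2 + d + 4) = -7*d^2 - 1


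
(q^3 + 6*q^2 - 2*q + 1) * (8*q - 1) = 8*q^4 + 47*q^3 - 22*q^2 + 10*q - 1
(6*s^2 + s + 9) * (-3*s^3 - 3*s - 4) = -18*s^5 - 3*s^4 - 45*s^3 - 27*s^2 - 31*s - 36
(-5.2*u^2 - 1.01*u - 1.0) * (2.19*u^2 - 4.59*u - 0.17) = -11.388*u^4 + 21.6561*u^3 + 3.3299*u^2 + 4.7617*u + 0.17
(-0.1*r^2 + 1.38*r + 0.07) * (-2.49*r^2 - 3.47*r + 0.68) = 0.249*r^4 - 3.0892*r^3 - 5.0309*r^2 + 0.6955*r + 0.0476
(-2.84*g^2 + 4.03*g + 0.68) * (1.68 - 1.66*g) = 4.7144*g^3 - 11.461*g^2 + 5.6416*g + 1.1424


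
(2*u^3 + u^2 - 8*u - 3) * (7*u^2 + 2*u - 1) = 14*u^5 + 11*u^4 - 56*u^3 - 38*u^2 + 2*u + 3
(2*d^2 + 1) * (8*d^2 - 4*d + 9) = 16*d^4 - 8*d^3 + 26*d^2 - 4*d + 9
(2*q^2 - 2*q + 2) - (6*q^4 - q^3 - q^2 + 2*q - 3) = -6*q^4 + q^3 + 3*q^2 - 4*q + 5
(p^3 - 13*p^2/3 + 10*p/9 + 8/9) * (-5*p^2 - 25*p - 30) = -5*p^5 - 10*p^4/3 + 655*p^3/9 + 880*p^2/9 - 500*p/9 - 80/3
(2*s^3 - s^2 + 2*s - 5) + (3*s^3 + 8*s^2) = 5*s^3 + 7*s^2 + 2*s - 5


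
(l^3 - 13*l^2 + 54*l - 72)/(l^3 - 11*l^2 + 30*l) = (l^2 - 7*l + 12)/(l*(l - 5))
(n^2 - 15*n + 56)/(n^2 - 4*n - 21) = (n - 8)/(n + 3)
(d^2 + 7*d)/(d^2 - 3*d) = (d + 7)/(d - 3)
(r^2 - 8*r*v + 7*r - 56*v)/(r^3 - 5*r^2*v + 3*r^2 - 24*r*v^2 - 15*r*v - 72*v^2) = (r + 7)/(r^2 + 3*r*v + 3*r + 9*v)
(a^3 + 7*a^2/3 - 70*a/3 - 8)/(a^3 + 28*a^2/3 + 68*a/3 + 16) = (3*a^2 - 11*a - 4)/(3*a^2 + 10*a + 8)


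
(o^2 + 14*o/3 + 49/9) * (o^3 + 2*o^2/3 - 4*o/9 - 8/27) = o^5 + 16*o^4/3 + 73*o^3/9 + 34*o^2/27 - 308*o/81 - 392/243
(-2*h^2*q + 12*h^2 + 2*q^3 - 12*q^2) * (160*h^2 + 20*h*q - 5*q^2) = -320*h^4*q + 1920*h^4 - 40*h^3*q^2 + 240*h^3*q + 330*h^2*q^3 - 1980*h^2*q^2 + 40*h*q^4 - 240*h*q^3 - 10*q^5 + 60*q^4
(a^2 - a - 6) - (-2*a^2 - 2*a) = 3*a^2 + a - 6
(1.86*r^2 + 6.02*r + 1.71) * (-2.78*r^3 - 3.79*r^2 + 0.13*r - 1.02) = -5.1708*r^5 - 23.785*r^4 - 27.3278*r^3 - 7.5955*r^2 - 5.9181*r - 1.7442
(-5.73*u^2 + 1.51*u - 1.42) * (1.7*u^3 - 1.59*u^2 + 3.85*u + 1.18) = -9.741*u^5 + 11.6777*u^4 - 26.8754*u^3 + 1.3099*u^2 - 3.6852*u - 1.6756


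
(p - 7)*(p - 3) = p^2 - 10*p + 21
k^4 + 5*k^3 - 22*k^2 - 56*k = k*(k - 4)*(k + 2)*(k + 7)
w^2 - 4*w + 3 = (w - 3)*(w - 1)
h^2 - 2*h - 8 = (h - 4)*(h + 2)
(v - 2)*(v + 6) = v^2 + 4*v - 12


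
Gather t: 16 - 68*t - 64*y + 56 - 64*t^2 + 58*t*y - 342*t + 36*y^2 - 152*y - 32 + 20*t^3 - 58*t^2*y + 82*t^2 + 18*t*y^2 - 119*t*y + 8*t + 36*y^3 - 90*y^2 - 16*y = 20*t^3 + t^2*(18 - 58*y) + t*(18*y^2 - 61*y - 402) + 36*y^3 - 54*y^2 - 232*y + 40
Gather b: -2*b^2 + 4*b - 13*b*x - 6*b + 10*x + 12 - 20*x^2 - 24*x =-2*b^2 + b*(-13*x - 2) - 20*x^2 - 14*x + 12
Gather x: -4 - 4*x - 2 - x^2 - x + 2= -x^2 - 5*x - 4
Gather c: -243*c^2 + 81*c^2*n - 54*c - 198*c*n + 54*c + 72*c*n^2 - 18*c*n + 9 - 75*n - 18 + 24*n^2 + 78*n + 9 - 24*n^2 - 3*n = c^2*(81*n - 243) + c*(72*n^2 - 216*n)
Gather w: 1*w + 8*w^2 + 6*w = 8*w^2 + 7*w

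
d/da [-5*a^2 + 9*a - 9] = 9 - 10*a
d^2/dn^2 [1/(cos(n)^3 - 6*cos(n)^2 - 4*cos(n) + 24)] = ((-13*cos(n) - 48*cos(2*n) + 9*cos(3*n))*(cos(n)^3 - 6*cos(n)^2 - 4*cos(n) + 24)/4 + 2*(-3*cos(n)^2 + 12*cos(n) + 4)^2*sin(n)^2)/(cos(n)^3 - 6*cos(n)^2 - 4*cos(n) + 24)^3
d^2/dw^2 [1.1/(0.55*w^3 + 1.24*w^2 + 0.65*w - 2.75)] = (-(3.63*w + 2.728)*(0.55*w^3 + 1.24*w^2 + 0.65*w - 2.75) + 1.1*(1.65*w^2 + 2.48*w + 0.65)*(3.3*w^2 + 4.96*w + 1.3))/(0.55*w^3 + 1.24*w^2 + 0.65*w - 2.75)^3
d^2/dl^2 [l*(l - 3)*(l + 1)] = 6*l - 4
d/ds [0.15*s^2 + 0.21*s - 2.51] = 0.3*s + 0.21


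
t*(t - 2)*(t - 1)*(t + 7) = t^4 + 4*t^3 - 19*t^2 + 14*t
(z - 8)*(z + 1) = z^2 - 7*z - 8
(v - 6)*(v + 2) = v^2 - 4*v - 12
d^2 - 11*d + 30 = (d - 6)*(d - 5)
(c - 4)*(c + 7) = c^2 + 3*c - 28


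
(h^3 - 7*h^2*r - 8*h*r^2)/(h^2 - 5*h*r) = (h^2 - 7*h*r - 8*r^2)/(h - 5*r)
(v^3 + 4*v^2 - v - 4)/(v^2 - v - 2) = (v^2 + 3*v - 4)/(v - 2)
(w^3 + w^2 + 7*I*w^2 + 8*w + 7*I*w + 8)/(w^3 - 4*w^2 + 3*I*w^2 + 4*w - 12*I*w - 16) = (w^2 + w*(1 + 8*I) + 8*I)/(w^2 + 4*w*(-1 + I) - 16*I)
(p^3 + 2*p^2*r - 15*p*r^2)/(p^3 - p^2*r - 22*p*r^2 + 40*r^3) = p*(p - 3*r)/(p^2 - 6*p*r + 8*r^2)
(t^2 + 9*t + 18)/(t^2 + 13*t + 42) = (t + 3)/(t + 7)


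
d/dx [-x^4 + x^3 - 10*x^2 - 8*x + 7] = -4*x^3 + 3*x^2 - 20*x - 8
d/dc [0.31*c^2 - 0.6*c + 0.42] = 0.62*c - 0.6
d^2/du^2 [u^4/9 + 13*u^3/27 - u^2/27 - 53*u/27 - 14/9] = 4*u^2/3 + 26*u/9 - 2/27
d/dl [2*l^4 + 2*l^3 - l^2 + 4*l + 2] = 8*l^3 + 6*l^2 - 2*l + 4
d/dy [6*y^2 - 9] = 12*y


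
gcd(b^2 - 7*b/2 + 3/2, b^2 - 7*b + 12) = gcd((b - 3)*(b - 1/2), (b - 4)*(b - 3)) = b - 3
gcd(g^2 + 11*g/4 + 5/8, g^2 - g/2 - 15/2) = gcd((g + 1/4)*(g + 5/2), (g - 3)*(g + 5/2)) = g + 5/2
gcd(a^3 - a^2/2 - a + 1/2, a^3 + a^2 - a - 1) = a^2 - 1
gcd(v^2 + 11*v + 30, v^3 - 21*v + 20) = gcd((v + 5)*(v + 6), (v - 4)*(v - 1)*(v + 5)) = v + 5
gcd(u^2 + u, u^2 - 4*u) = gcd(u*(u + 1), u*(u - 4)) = u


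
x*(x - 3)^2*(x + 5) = x^4 - x^3 - 21*x^2 + 45*x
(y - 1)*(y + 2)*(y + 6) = y^3 + 7*y^2 + 4*y - 12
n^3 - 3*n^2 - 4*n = n*(n - 4)*(n + 1)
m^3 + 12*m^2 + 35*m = m*(m + 5)*(m + 7)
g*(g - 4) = g^2 - 4*g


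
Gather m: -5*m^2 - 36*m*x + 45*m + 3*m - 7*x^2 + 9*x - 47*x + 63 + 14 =-5*m^2 + m*(48 - 36*x) - 7*x^2 - 38*x + 77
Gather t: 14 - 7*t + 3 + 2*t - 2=15 - 5*t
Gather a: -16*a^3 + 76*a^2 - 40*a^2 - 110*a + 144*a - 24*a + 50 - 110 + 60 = -16*a^3 + 36*a^2 + 10*a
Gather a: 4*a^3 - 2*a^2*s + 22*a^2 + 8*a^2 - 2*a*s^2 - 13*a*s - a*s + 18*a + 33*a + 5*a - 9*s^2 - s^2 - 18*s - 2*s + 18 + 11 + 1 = 4*a^3 + a^2*(30 - 2*s) + a*(-2*s^2 - 14*s + 56) - 10*s^2 - 20*s + 30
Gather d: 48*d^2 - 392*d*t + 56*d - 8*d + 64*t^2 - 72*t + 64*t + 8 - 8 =48*d^2 + d*(48 - 392*t) + 64*t^2 - 8*t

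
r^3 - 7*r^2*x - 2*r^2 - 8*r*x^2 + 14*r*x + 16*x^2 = (r - 2)*(r - 8*x)*(r + x)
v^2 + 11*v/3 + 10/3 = (v + 5/3)*(v + 2)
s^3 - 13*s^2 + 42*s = s*(s - 7)*(s - 6)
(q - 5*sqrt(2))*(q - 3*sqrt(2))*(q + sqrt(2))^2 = q^4 - 6*sqrt(2)*q^3 + 44*sqrt(2)*q + 60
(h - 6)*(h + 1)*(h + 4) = h^3 - h^2 - 26*h - 24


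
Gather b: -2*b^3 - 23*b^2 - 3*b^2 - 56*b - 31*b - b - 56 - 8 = -2*b^3 - 26*b^2 - 88*b - 64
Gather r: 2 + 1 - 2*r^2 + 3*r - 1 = -2*r^2 + 3*r + 2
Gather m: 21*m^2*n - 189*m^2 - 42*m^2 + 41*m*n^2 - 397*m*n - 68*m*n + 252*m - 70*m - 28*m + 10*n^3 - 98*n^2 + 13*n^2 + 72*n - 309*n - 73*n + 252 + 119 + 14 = m^2*(21*n - 231) + m*(41*n^2 - 465*n + 154) + 10*n^3 - 85*n^2 - 310*n + 385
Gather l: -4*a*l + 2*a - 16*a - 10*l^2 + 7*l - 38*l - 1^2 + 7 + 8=-14*a - 10*l^2 + l*(-4*a - 31) + 14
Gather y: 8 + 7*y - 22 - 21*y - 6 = -14*y - 20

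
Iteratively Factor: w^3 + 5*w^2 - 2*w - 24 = (w - 2)*(w^2 + 7*w + 12) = (w - 2)*(w + 4)*(w + 3)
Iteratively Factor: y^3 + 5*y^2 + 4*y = (y)*(y^2 + 5*y + 4) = y*(y + 4)*(y + 1)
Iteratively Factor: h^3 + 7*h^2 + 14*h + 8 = (h + 4)*(h^2 + 3*h + 2) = (h + 2)*(h + 4)*(h + 1)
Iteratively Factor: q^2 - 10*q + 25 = (q - 5)*(q - 5)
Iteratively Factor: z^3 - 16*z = (z - 4)*(z^2 + 4*z) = z*(z - 4)*(z + 4)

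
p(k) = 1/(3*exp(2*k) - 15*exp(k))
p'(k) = (-6*exp(2*k) + 15*exp(k))/(3*exp(2*k) - 15*exp(k))^2 = (5 - 2*exp(k))*exp(-k)/(3*(exp(k) - 5)^2)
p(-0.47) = -0.12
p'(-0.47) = 0.10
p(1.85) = 0.04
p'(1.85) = -0.22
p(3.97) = 0.00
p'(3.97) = -0.00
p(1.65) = 0.31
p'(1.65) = -8.09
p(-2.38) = -0.73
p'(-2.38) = 0.72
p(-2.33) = -0.70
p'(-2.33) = 0.68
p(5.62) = 0.00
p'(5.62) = -0.00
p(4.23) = 0.00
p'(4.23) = -0.00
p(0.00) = -0.08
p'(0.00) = 0.06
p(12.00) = 0.00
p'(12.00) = 0.00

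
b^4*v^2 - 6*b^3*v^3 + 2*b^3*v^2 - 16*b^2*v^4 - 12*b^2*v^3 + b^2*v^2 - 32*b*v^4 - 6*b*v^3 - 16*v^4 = (b - 8*v)*(b + 2*v)*(b*v + v)^2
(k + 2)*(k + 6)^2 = k^3 + 14*k^2 + 60*k + 72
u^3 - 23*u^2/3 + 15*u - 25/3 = (u - 5)*(u - 5/3)*(u - 1)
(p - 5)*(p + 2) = p^2 - 3*p - 10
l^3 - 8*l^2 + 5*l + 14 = (l - 7)*(l - 2)*(l + 1)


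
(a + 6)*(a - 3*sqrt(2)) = a^2 - 3*sqrt(2)*a + 6*a - 18*sqrt(2)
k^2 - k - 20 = (k - 5)*(k + 4)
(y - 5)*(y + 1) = y^2 - 4*y - 5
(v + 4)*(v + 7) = v^2 + 11*v + 28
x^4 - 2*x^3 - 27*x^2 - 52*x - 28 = (x - 7)*(x + 1)*(x + 2)^2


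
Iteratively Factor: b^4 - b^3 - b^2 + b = (b - 1)*(b^3 - b) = b*(b - 1)*(b^2 - 1) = b*(b - 1)*(b + 1)*(b - 1)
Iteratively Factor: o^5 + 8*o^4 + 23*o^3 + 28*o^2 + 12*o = (o + 1)*(o^4 + 7*o^3 + 16*o^2 + 12*o) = (o + 1)*(o + 2)*(o^3 + 5*o^2 + 6*o) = (o + 1)*(o + 2)^2*(o^2 + 3*o) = o*(o + 1)*(o + 2)^2*(o + 3)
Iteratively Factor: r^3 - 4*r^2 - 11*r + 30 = (r - 5)*(r^2 + r - 6) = (r - 5)*(r - 2)*(r + 3)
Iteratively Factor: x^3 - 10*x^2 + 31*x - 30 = (x - 2)*(x^2 - 8*x + 15) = (x - 3)*(x - 2)*(x - 5)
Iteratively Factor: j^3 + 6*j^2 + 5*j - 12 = (j - 1)*(j^2 + 7*j + 12) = (j - 1)*(j + 4)*(j + 3)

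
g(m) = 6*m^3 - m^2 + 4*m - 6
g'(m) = 18*m^2 - 2*m + 4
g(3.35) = 221.75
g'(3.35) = 199.30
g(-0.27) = -7.27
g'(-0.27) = 5.85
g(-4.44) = -568.64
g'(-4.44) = 367.72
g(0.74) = -1.16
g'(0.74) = 12.38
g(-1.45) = -32.19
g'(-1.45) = 44.74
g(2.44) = 84.97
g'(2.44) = 106.28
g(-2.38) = -102.07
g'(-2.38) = 110.72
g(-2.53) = -119.69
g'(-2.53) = 124.28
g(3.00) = 159.00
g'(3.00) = 160.00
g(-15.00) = -20541.00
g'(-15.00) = 4084.00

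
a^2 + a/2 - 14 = (a - 7/2)*(a + 4)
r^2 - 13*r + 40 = (r - 8)*(r - 5)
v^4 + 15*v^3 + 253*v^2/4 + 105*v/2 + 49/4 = (v + 1/2)^2*(v + 7)^2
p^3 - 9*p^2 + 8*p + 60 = (p - 6)*(p - 5)*(p + 2)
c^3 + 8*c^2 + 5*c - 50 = (c - 2)*(c + 5)^2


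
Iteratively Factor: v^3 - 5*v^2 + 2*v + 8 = (v - 4)*(v^2 - v - 2) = (v - 4)*(v - 2)*(v + 1)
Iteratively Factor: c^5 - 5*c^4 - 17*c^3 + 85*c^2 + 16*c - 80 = (c - 1)*(c^4 - 4*c^3 - 21*c^2 + 64*c + 80) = (c - 5)*(c - 1)*(c^3 + c^2 - 16*c - 16) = (c - 5)*(c - 4)*(c - 1)*(c^2 + 5*c + 4) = (c - 5)*(c - 4)*(c - 1)*(c + 4)*(c + 1)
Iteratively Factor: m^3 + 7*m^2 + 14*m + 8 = (m + 1)*(m^2 + 6*m + 8) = (m + 1)*(m + 4)*(m + 2)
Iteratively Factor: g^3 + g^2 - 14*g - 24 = (g + 2)*(g^2 - g - 12) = (g - 4)*(g + 2)*(g + 3)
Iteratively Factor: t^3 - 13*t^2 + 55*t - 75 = (t - 3)*(t^2 - 10*t + 25) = (t - 5)*(t - 3)*(t - 5)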